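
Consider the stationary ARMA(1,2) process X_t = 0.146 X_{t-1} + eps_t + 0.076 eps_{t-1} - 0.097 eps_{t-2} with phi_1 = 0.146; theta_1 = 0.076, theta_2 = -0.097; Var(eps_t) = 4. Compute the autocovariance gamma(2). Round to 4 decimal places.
\gamma(2) = -0.2664

Multiply the model equation by X_{t-k} and take expectations. With theta_0 = psi_0 = 1 and psi_j the MA(infinity) weights, this gives
  gamma(k) - sum_i phi_i gamma(k-i) = c_k,
  c_k = sigma^2 * sum_{j=k..q} theta_j psi_{j-k}   (c_k = 0 for k > q),
using gamma(-m) = gamma(m).
psi-weights needed (psi_j = theta_j + sum_i phi_i psi_{j-i}):
  psi_1 = theta_1 + phi_1 = 0.076 + (0.146) = 0.222
  psi_2 = theta_2 + phi_1 psi_1 = -0.097 + (0.146)(0.222) = -0.064588
Right-hand sides:
  c_0 = sigma^2 (1 + theta_1 psi_1 + theta_2 psi_2) = 4 * (1 + (0.076)(0.222) + (-0.097)(-0.064588)) = 4 * 1.023137 = 4.092548
  c_1 = sigma^2 (theta_1 + theta_2 psi_1) = 4 * (0.076 + (-0.097)(0.222)) = 0.217864
  c_2 = sigma^2 theta_2 = 4 * (-0.097) = -0.388
Equations for k = 0 and k = 1 (AR order 1):
  gamma(0) = phi_1 gamma(1) + c_0
  gamma(1) = phi_1 gamma(0) + c_1
Substituting the second into the first: gamma(0) (1 - phi_1^2) = c_0 + phi_1 c_1, so
  gamma(0) = (c_0 + phi_1 c_1) / (1 - phi_1^2) = (4.092548 + (0.146)(0.217864)) / (1 - (0.146)^2) = 4.124356 / 0.978684 = 4.214186.
  gamma(1) = phi_1 gamma(0) + c_1 = (0.146)(4.214186) + (0.217864) = 0.833135.
For k = 2: gamma(2) = phi_1 gamma(1) + c_2
  = (0.146)(0.833135) + (-0.388) = -0.266362.
Therefore gamma(2) = -0.2664 (to 4 decimal places).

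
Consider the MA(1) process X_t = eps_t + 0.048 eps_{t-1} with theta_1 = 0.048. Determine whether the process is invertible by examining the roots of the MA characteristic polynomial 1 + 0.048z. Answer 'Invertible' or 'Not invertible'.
\text{Invertible}

The MA(q) characteristic polynomial is P(z) = 1 + 0.048z.
Invertibility requires all roots to lie outside the unit circle, i.e. |z| > 1 for every root.
This is linear in z: 1 + (0.048) z = 0  =>  z = -1/(0.048) = -20.833333,  |z| = 20.833333.
Moduli of all roots: 20.8333.
All moduli strictly greater than 1? Yes.
Verdict: Invertible.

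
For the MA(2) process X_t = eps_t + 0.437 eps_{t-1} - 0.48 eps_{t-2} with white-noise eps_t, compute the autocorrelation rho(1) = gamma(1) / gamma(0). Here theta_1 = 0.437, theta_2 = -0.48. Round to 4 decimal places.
\rho(1) = 0.1599

For an MA(q) process with theta_0 = 1, the autocovariance is
  gamma(k) = sigma^2 * sum_{i=0..q-k} theta_i * theta_{i+k},
and rho(k) = gamma(k) / gamma(0). Sigma^2 cancels.
  numerator   = (1)*(0.437) + (0.437)*(-0.48) = 0.22724.
  denominator = (1)^2 + (0.437)^2 + (-0.48)^2 = 1.421369.
  rho(1) = 0.22724 / 1.421369 = 0.1599.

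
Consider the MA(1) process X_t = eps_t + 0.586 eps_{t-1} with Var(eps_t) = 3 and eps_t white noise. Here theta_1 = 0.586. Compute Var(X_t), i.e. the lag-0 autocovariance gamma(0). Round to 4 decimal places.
\gamma(0) = 4.0302

For an MA(q) process X_t = eps_t + sum_i theta_i eps_{t-i} with
Var(eps_t) = sigma^2, the variance is
  gamma(0) = sigma^2 * (1 + sum_i theta_i^2).
  sum_i theta_i^2 = (0.586)^2 = 0.343396.
  gamma(0) = 3 * (1 + 0.343396) = 3 * 1.343396 = 4.030188, which rounds to 4.0302.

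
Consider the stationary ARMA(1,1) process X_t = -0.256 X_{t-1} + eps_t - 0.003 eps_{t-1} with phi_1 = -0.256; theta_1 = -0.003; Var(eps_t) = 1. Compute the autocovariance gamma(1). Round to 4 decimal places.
\gamma(1) = -0.2774

Multiply the model equation by X_{t-k} and take expectations. With theta_0 = psi_0 = 1 and psi_j the MA(infinity) weights, this gives
  gamma(k) - sum_i phi_i gamma(k-i) = c_k,
  c_k = sigma^2 * sum_{j=k..q} theta_j psi_{j-k}   (c_k = 0 for k > q),
using gamma(-m) = gamma(m).
psi-weights needed (psi_j = theta_j + sum_i phi_i psi_{j-i}):
  psi_1 = theta_1 + phi_1 = -0.003 + (-0.256) = -0.259
Right-hand sides:
  c_0 = sigma^2 (1 + theta_1 psi_1) = 1 * (1 + (-0.003)(-0.259)) = 1 * 1.000777 = 1.000777
  c_1 = sigma^2 theta_1 = 1 * (-0.003) = -0.003
  c_2 = 0
Equations for k = 0 and k = 1 (AR order 1):
  gamma(0) = phi_1 gamma(1) + c_0
  gamma(1) = phi_1 gamma(0) + c_1
Substituting the second into the first: gamma(0) (1 - phi_1^2) = c_0 + phi_1 c_1, so
  gamma(0) = (c_0 + phi_1 c_1) / (1 - phi_1^2) = (1.000777 + (-0.256)(-0.003)) / (1 - (-0.256)^2) = 1.001545 / 0.934464 = 1.071786.
  gamma(1) = phi_1 gamma(0) + c_1 = (-0.256)(1.071786) + (-0.003) = -0.277377.
Therefore gamma(1) = -0.2774 (to 4 decimal places).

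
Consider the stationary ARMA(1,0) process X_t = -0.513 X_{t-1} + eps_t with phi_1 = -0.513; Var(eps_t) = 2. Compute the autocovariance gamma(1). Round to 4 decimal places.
\gamma(1) = -1.3924

Multiply the model equation by X_{t-k} and take expectations. With theta_0 = psi_0 = 1 and psi_j the MA(infinity) weights, this gives
  gamma(k) - sum_i phi_i gamma(k-i) = c_k,
  c_k = sigma^2 * sum_{j=k..q} theta_j psi_{j-k}   (c_k = 0 for k > q),
using gamma(-m) = gamma(m).
Pure AR (q = 0): c_0 = sigma^2 = 2, c_k = 0 for k >= 1.
Equations for k = 0 and k = 1 (AR order 1):
  gamma(0) = phi_1 gamma(1) + c_0
  gamma(1) = phi_1 gamma(0) + c_1
Substituting the second into the first: gamma(0) (1 - phi_1^2) = c_0 + phi_1 c_1, so
  gamma(0) = c_0 / (1 - phi_1^2) = 2 / (1 - (-0.513)^2) = 2 / 0.736831 = 2.714327.
  gamma(1) = phi_1 gamma(0) = (-0.513)(2.714327) = -1.39245.
Therefore gamma(1) = -1.3924 (to 4 decimal places).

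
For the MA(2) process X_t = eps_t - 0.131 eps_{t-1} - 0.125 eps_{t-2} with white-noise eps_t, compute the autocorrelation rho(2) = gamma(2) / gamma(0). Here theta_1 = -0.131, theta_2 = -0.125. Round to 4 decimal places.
\rho(2) = -0.1210

For an MA(q) process with theta_0 = 1, the autocovariance is
  gamma(k) = sigma^2 * sum_{i=0..q-k} theta_i * theta_{i+k},
and rho(k) = gamma(k) / gamma(0). Sigma^2 cancels.
  numerator   = (1)*(-0.125) = -0.125.
  denominator = (1)^2 + (-0.131)^2 + (-0.125)^2 = 1.032786.
  rho(2) = -0.125 / 1.032786 = -0.1210.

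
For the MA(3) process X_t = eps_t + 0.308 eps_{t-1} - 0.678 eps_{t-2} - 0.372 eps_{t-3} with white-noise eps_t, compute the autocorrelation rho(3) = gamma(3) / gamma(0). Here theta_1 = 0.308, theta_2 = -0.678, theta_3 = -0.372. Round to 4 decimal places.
\rho(3) = -0.2197

For an MA(q) process with theta_0 = 1, the autocovariance is
  gamma(k) = sigma^2 * sum_{i=0..q-k} theta_i * theta_{i+k},
and rho(k) = gamma(k) / gamma(0). Sigma^2 cancels.
  numerator   = (1)*(-0.372) = -0.372.
  denominator = (1)^2 + (0.308)^2 + (-0.678)^2 + (-0.372)^2 = 1.692932.
  rho(3) = -0.372 / 1.692932 = -0.2197.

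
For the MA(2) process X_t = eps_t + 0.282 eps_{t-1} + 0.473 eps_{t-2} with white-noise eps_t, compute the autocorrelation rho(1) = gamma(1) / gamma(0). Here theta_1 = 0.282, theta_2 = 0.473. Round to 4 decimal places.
\rho(1) = 0.3187

For an MA(q) process with theta_0 = 1, the autocovariance is
  gamma(k) = sigma^2 * sum_{i=0..q-k} theta_i * theta_{i+k},
and rho(k) = gamma(k) / gamma(0). Sigma^2 cancels.
  numerator   = (1)*(0.282) + (0.282)*(0.473) = 0.415386.
  denominator = (1)^2 + (0.282)^2 + (0.473)^2 = 1.303253.
  rho(1) = 0.415386 / 1.303253 = 0.3187.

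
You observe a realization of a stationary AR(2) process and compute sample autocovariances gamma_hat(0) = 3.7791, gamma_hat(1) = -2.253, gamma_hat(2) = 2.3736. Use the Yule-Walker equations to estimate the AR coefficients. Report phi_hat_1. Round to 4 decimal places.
\hat\phi_{1} = -0.3440

The Yule-Walker equations for an AR(p) process read, in matrix form,
  Gamma_p phi = r_p,   with   (Gamma_p)_{ij} = gamma(|i - j|),
                       (r_p)_i = gamma(i),   i,j = 1..p.
Substitute the sample gammas (Toeplitz matrix and right-hand side of size 2):
  Gamma_p = [[3.7791, -2.253], [-2.253, 3.7791]]
  r_p     = [-2.253, 2.3736]
Written out:
  3.7791 phi_1 - 2.253 phi_2 = -2.253
  -2.253 phi_1 + 3.7791 phi_2 = 2.3736
Solve by Cramer's rule:
  det = gamma(0)^2 - gamma(1)^2 = (3.7791)^2 - (-2.253)^2 = 14.28159681 - 5.076009 = 9.20558781
  phi_hat_1 = [gamma(1) gamma(0) - gamma(1) gamma(2)] / det = [(-2.253)(3.7791) - (-2.253)(2.3736)] / 9.20558781 = -3.1665915 / 9.20558781 = -0.344
  phi_hat_2 = [gamma(0) gamma(2) - gamma(1)^2] / det = [(3.7791)(2.3736) - (-2.253)^2] / 9.20558781 = 3.89406276 / 9.20558781 = 0.423
So phi_hat = [-0.3440, 0.4230].
Therefore phi_hat_1 = -0.3440.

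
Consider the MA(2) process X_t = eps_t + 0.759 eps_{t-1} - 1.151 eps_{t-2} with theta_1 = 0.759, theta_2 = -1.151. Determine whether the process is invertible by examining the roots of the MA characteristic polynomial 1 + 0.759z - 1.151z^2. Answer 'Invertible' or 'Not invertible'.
\text{Not invertible}

The MA(q) characteristic polynomial is P(z) = 1 + 0.759z - 1.151z^2.
Invertibility requires all roots to lie outside the unit circle, i.e. |z| > 1 for every root.
Set 1 + (0.759) z + (-1.151) z^2 = 0, i.e. a z^2 + b z + c = 0 with a = -1.151, b = 0.759, c = 1.
Discriminant D = b^2 - 4ac = (0.759)^2 - 4*(-1.151)*1 = 0.576081 - (-4.604) = 5.180081.
D >= 0, so the roots are real: z = (-b +/- sqrt(D)) / (2a) = (-0.759 +/- 2.275979) / (-2.302).
  z_1 = (-0.759 + 2.275979) / (-2.302) = -0.659,   |z_1| = 0.659.
  z_2 = (-0.759 - 2.275979) / (-2.302) = 1.3184,   |z_2| = 1.3184.
Moduli of all roots: 0.6590, 1.3184.
All moduli strictly greater than 1? No.
Verdict: Not invertible.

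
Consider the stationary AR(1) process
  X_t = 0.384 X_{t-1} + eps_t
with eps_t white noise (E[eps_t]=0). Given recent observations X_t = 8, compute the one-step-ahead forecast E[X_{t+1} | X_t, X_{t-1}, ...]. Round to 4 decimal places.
E[X_{t+1} \mid \mathcal F_t] = 3.0720

For an AR(p) model X_t = c + sum_i phi_i X_{t-i} + eps_t, the
one-step-ahead conditional mean is
  E[X_{t+1} | X_t, ...] = c + sum_i phi_i X_{t+1-i}.
Substitute known values:
  E[X_{t+1} | ...] = (0.384) * (8)
                   = 3.0720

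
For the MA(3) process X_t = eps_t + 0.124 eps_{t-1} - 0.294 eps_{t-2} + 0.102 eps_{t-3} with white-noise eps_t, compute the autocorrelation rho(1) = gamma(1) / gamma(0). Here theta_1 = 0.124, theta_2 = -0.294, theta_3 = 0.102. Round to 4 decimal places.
\rho(1) = 0.0517

For an MA(q) process with theta_0 = 1, the autocovariance is
  gamma(k) = sigma^2 * sum_{i=0..q-k} theta_i * theta_{i+k},
and rho(k) = gamma(k) / gamma(0). Sigma^2 cancels.
  numerator   = (1)*(0.124) + (0.124)*(-0.294) + (-0.294)*(0.102) = 0.057556.
  denominator = (1)^2 + (0.124)^2 + (-0.294)^2 + (0.102)^2 = 1.112216.
  rho(1) = 0.057556 / 1.112216 = 0.0517.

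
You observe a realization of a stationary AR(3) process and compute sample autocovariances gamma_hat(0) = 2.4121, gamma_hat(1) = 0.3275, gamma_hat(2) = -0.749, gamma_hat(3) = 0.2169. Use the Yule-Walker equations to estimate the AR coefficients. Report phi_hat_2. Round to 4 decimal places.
\hat\phi_{2} = -0.3750

The Yule-Walker equations for an AR(p) process read, in matrix form,
  Gamma_p phi = r_p,   with   (Gamma_p)_{ij} = gamma(|i - j|),
                       (r_p)_i = gamma(i),   i,j = 1..p.
Substitute the sample gammas (Toeplitz matrix and right-hand side of size 3):
  Gamma_p = [[2.4121, 0.3275, -0.749], [0.3275, 2.4121, 0.3275], [-0.749, 0.3275, 2.4121]]
  r_p     = [0.3275, -0.749, 0.2169]
Written out (R1..R3):
  (R1) 2.4121 phi_1 + 0.3275 phi_2 - 0.749 phi_3 = 0.3275
  (R2) 0.3275 phi_1 + 2.4121 phi_2 + 0.3275 phi_3 = -0.749
  (R3) -0.749 phi_1 + 0.3275 phi_2 + 2.4121 phi_3 = 0.2169
Gaussian elimination:
  R2 <- R2 - (0.3275/2.4121) R1 = R2 - (0.135774) R1:  2.367634 phi_2 + 0.429195 phi_3 = -0.793466
  R3 <- R3 - (-0.749/2.4121) R1 = R3 - (-0.310518) R1:  0.429195 phi_2 + 2.179522 phi_3 = 0.318595
  R3 <- R3 - (0.429195/2.367634) R2 = R3 - (0.181276) R2:  2.10172 phi_3 = 0.462431
Back-substitution:
  phi_hat_3 = 0.462431 / 2.10172 = 0.220025
  phi_hat_2 = (-0.793466 - (0.429195)(0.220025)) / 2.367634 = -0.375015
  phi_hat_1 = (0.3275 - (0.3275)(-0.375015) - (-0.749)(0.220025)) / 2.4121 = 0.255013
So phi_hat = [0.2550, -0.3750, 0.2200].
Therefore phi_hat_2 = -0.3750.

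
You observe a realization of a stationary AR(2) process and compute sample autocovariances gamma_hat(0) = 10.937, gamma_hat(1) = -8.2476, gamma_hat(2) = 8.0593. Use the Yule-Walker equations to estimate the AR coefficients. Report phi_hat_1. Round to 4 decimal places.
\hat\phi_{1} = -0.4600

The Yule-Walker equations for an AR(p) process read, in matrix form,
  Gamma_p phi = r_p,   with   (Gamma_p)_{ij} = gamma(|i - j|),
                       (r_p)_i = gamma(i),   i,j = 1..p.
Substitute the sample gammas (Toeplitz matrix and right-hand side of size 2):
  Gamma_p = [[10.937, -8.2476], [-8.2476, 10.937]]
  r_p     = [-8.2476, 8.0593]
Written out:
  10.937 phi_1 - 8.2476 phi_2 = -8.2476
  -8.2476 phi_1 + 10.937 phi_2 = 8.0593
Solve by Cramer's rule:
  det = gamma(0)^2 - gamma(1)^2 = (10.937)^2 - (-8.2476)^2 = 119.617969 - 68.02290576 = 51.59506324
  phi_hat_1 = [gamma(1) gamma(0) - gamma(1) gamma(2)] / det = [(-8.2476)(10.937) - (-8.2476)(8.0593)] / 51.59506324 = -23.73411852 / 51.59506324 = -0.46
  phi_hat_2 = [gamma(0) gamma(2) - gamma(1)^2] / det = [(10.937)(8.0593) - (-8.2476)^2] / 51.59506324 = 20.12165834 / 51.59506324 = 0.39
So phi_hat = [-0.4600, 0.3900].
Therefore phi_hat_1 = -0.4600.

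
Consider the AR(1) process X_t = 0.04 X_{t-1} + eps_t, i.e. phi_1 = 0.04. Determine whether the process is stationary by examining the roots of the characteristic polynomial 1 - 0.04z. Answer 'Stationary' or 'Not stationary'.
\text{Stationary}

The AR(p) characteristic polynomial is P(z) = 1 - 0.04z.
Stationarity requires all roots to lie outside the unit circle, i.e. |z| > 1 for every root.
This is linear in z: 1 + (-0.04) z = 0  =>  z = -1/(-0.04) = 25,  |z| = 25.
Moduli of all roots: 25.0000.
All moduli strictly greater than 1? Yes.
Verdict: Stationary.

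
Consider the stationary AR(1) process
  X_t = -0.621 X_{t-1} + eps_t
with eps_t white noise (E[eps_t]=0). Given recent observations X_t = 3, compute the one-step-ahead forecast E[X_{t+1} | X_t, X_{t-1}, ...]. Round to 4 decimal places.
E[X_{t+1} \mid \mathcal F_t] = -1.8630

For an AR(p) model X_t = c + sum_i phi_i X_{t-i} + eps_t, the
one-step-ahead conditional mean is
  E[X_{t+1} | X_t, ...] = c + sum_i phi_i X_{t+1-i}.
Substitute known values:
  E[X_{t+1} | ...] = (-0.621) * (3)
                   = -1.8630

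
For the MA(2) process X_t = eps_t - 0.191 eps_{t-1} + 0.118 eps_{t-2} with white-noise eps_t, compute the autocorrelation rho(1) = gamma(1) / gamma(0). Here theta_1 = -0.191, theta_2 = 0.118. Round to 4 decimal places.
\rho(1) = -0.2033

For an MA(q) process with theta_0 = 1, the autocovariance is
  gamma(k) = sigma^2 * sum_{i=0..q-k} theta_i * theta_{i+k},
and rho(k) = gamma(k) / gamma(0). Sigma^2 cancels.
  numerator   = (1)*(-0.191) + (-0.191)*(0.118) = -0.213538.
  denominator = (1)^2 + (-0.191)^2 + (0.118)^2 = 1.050405.
  rho(1) = -0.213538 / 1.050405 = -0.2033.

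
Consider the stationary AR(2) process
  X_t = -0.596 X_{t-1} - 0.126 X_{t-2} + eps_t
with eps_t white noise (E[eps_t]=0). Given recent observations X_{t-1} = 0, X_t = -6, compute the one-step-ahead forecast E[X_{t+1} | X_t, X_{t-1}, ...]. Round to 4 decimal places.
E[X_{t+1} \mid \mathcal F_t] = 3.5760

For an AR(p) model X_t = c + sum_i phi_i X_{t-i} + eps_t, the
one-step-ahead conditional mean is
  E[X_{t+1} | X_t, ...] = c + sum_i phi_i X_{t+1-i}.
Substitute known values:
  E[X_{t+1} | ...] = (-0.596) * (-6) + (-0.126) * (0)
                   = 3.5760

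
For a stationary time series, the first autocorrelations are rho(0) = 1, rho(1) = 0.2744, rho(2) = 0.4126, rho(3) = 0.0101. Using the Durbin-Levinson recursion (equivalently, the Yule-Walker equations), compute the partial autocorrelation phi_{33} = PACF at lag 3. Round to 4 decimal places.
\phi_{33} = -0.2020

The PACF at lag k is phi_{kk}, the last component of the solution
to the Yule-Walker system G_k phi = r_k where
  (G_k)_{ij} = rho(|i - j|), (r_k)_i = rho(i), i,j = 1..k.
Equivalently, Durbin-Levinson gives phi_{kk} iteratively:
  phi_{11} = rho(1)
  phi_{kk} = [rho(k) - sum_{j=1..k-1} phi_{k-1,j} rho(k-j)]
            / [1 - sum_{j=1..k-1} phi_{k-1,j} rho(j)],
  phi_{k,j} = phi_{k-1,j} - phi_{kk} phi_{k-1,k-j},  j = 1..k-1.
Step k = 1:
  phi_11 = rho(1) = 0.2744.
Step k = 2:
  phi_22 = [rho(2) - phi_11 rho(1)] / [1 - phi_11 rho(1)] = [0.4126 - (0.2744)(0.2744)] / [1 - (0.2744)(0.2744)]
         = 0.33730464 / 0.92470464 = 0.36477.
  Update: phi_21 = phi_11 - phi_22 phi_11 = 0.2744 - (0.36477)(0.2744) = 0.174307.
Step k = 3:
  phi_33 = [rho(3) - phi_21 rho(2) - phi_22 rho(1)] / [1 - phi_21 rho(1) - phi_22 rho(2)]
    numerator   = 0.0101 - (0.174307)(0.4126) - (0.36477)(0.2744) = -0.16191202
    denominator = 1 - (0.174307)(0.2744) - (0.36477)(0.4126) = 0.80166598
  phi_33 = -0.16191202 / 0.80166598 = -0.202.
Therefore phi_{33} = -0.2020.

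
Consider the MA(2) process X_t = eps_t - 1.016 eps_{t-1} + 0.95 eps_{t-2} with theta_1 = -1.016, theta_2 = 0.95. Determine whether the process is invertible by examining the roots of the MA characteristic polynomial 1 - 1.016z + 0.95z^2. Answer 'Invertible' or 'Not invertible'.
\text{Invertible}

The MA(q) characteristic polynomial is P(z) = 1 - 1.016z + 0.95z^2.
Invertibility requires all roots to lie outside the unit circle, i.e. |z| > 1 for every root.
Set 1 + (-1.016) z + (0.95) z^2 = 0, i.e. a z^2 + b z + c = 0 with a = 0.95, b = -1.016, c = 1.
Discriminant D = b^2 - 4ac = (-1.016)^2 - 4*(0.95)*1 = 1.032256 - (3.8) = -2.767744.
D < 0, so the roots are the complex-conjugate pair z = (-b +/- i sqrt(-D)) / (2a) = 0.5347 +/- 0.8756i.
For a conjugate pair |z|^2 = z * conj(z) = (product of roots) = c/a = 1/(0.95) = 1.052632, so |z| = sqrt(1.052632) = 1.026 for both roots.
Moduli of all roots: 1.0260, 1.0260.
All moduli strictly greater than 1? Yes.
Verdict: Invertible.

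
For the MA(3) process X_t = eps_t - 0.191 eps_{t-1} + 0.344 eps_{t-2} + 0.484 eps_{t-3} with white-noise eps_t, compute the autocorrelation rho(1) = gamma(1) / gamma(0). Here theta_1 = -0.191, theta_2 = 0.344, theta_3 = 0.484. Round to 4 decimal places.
\rho(1) = -0.0649

For an MA(q) process with theta_0 = 1, the autocovariance is
  gamma(k) = sigma^2 * sum_{i=0..q-k} theta_i * theta_{i+k},
and rho(k) = gamma(k) / gamma(0). Sigma^2 cancels.
  numerator   = (1)*(-0.191) + (-0.191)*(0.344) + (0.344)*(0.484) = -0.090208.
  denominator = (1)^2 + (-0.191)^2 + (0.344)^2 + (0.484)^2 = 1.389073.
  rho(1) = -0.090208 / 1.389073 = -0.0649.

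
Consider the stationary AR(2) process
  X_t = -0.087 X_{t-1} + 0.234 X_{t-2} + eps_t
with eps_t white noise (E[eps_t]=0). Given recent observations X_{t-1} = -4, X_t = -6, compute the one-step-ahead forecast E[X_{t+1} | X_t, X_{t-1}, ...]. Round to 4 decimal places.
E[X_{t+1} \mid \mathcal F_t] = -0.4140

For an AR(p) model X_t = c + sum_i phi_i X_{t-i} + eps_t, the
one-step-ahead conditional mean is
  E[X_{t+1} | X_t, ...] = c + sum_i phi_i X_{t+1-i}.
Substitute known values:
  E[X_{t+1} | ...] = (-0.087) * (-6) + (0.234) * (-4)
                   = -0.4140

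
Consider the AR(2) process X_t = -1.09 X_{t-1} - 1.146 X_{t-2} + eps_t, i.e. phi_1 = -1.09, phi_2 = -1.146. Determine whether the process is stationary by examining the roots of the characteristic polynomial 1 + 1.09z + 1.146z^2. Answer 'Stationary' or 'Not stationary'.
\text{Not stationary}

The AR(p) characteristic polynomial is P(z) = 1 + 1.09z + 1.146z^2.
Stationarity requires all roots to lie outside the unit circle, i.e. |z| > 1 for every root.
Set 1 + (1.09) z + (1.146) z^2 = 0, i.e. a z^2 + b z + c = 0 with a = 1.146, b = 1.09, c = 1.
Discriminant D = b^2 - 4ac = (1.09)^2 - 4*(1.146)*1 = 1.1881 - (4.584) = -3.3959.
D < 0, so the roots are the complex-conjugate pair z = (-b +/- i sqrt(-D)) / (2a) = -0.4756 +/- 0.804i.
For a conjugate pair |z|^2 = z * conj(z) = (product of roots) = c/a = 1/(1.146) = 0.8726, so |z| = sqrt(0.8726) = 0.9341 for both roots.
Moduli of all roots: 0.9341, 0.9341.
All moduli strictly greater than 1? No.
Verdict: Not stationary.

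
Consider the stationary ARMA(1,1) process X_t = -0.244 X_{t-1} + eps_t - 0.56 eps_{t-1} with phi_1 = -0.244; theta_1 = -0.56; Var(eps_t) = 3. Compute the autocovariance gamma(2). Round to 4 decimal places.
\gamma(2) = 0.7113

Multiply the model equation by X_{t-k} and take expectations. With theta_0 = psi_0 = 1 and psi_j the MA(infinity) weights, this gives
  gamma(k) - sum_i phi_i gamma(k-i) = c_k,
  c_k = sigma^2 * sum_{j=k..q} theta_j psi_{j-k}   (c_k = 0 for k > q),
using gamma(-m) = gamma(m).
psi-weights needed (psi_j = theta_j + sum_i phi_i psi_{j-i}):
  psi_1 = theta_1 + phi_1 = -0.56 + (-0.244) = -0.804
Right-hand sides:
  c_0 = sigma^2 (1 + theta_1 psi_1) = 3 * (1 + (-0.56)(-0.804)) = 3 * 1.45024 = 4.35072
  c_1 = sigma^2 theta_1 = 3 * (-0.56) = -1.68
  c_2 = 0
Equations for k = 0 and k = 1 (AR order 1):
  gamma(0) = phi_1 gamma(1) + c_0
  gamma(1) = phi_1 gamma(0) + c_1
Substituting the second into the first: gamma(0) (1 - phi_1^2) = c_0 + phi_1 c_1, so
  gamma(0) = (c_0 + phi_1 c_1) / (1 - phi_1^2) = (4.35072 + (-0.244)(-1.68)) / (1 - (-0.244)^2) = 4.76064 / 0.940464 = 5.062012.
  gamma(1) = phi_1 gamma(0) + c_1 = (-0.244)(5.062012) + (-1.68) = -2.915131.
For k = 2 (> q): gamma(2) = phi_1 gamma(1) = (-0.244)(-2.915131) = 0.711292.
Therefore gamma(2) = 0.7113 (to 4 decimal places).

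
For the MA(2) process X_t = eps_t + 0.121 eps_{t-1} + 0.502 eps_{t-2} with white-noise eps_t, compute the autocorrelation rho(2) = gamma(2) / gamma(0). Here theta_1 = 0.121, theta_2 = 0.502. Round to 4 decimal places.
\rho(2) = 0.3963

For an MA(q) process with theta_0 = 1, the autocovariance is
  gamma(k) = sigma^2 * sum_{i=0..q-k} theta_i * theta_{i+k},
and rho(k) = gamma(k) / gamma(0). Sigma^2 cancels.
  numerator   = (1)*(0.502) = 0.502.
  denominator = (1)^2 + (0.121)^2 + (0.502)^2 = 1.266645.
  rho(2) = 0.502 / 1.266645 = 0.3963.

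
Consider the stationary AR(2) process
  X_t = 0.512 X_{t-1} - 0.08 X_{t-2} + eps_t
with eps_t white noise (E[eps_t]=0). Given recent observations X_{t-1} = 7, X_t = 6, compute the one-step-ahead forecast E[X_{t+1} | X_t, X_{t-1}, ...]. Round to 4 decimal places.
E[X_{t+1} \mid \mathcal F_t] = 2.5120

For an AR(p) model X_t = c + sum_i phi_i X_{t-i} + eps_t, the
one-step-ahead conditional mean is
  E[X_{t+1} | X_t, ...] = c + sum_i phi_i X_{t+1-i}.
Substitute known values:
  E[X_{t+1} | ...] = (0.512) * (6) + (-0.08) * (7)
                   = 2.5120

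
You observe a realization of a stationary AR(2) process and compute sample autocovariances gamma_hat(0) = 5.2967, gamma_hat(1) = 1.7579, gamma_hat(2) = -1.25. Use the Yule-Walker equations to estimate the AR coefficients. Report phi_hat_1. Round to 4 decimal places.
\hat\phi_{1} = 0.4610

The Yule-Walker equations for an AR(p) process read, in matrix form,
  Gamma_p phi = r_p,   with   (Gamma_p)_{ij} = gamma(|i - j|),
                       (r_p)_i = gamma(i),   i,j = 1..p.
Substitute the sample gammas (Toeplitz matrix and right-hand side of size 2):
  Gamma_p = [[5.2967, 1.7579], [1.7579, 5.2967]]
  r_p     = [1.7579, -1.25]
Written out:
  5.2967 phi_1 + 1.7579 phi_2 = 1.7579
  1.7579 phi_1 + 5.2967 phi_2 = -1.25
Solve by Cramer's rule:
  det = gamma(0)^2 - gamma(1)^2 = (5.2967)^2 - (1.7579)^2 = 28.05503089 - 3.09021241 = 24.96481848
  phi_hat_1 = [gamma(1) gamma(0) - gamma(1) gamma(2)] / det = [(1.7579)(5.2967) - (1.7579)(-1.25)] / 24.96481848 = 11.50844393 / 24.96481848 = 0.461
  phi_hat_2 = [gamma(0) gamma(2) - gamma(1)^2] / det = [(5.2967)(-1.25) - (1.7579)^2] / 24.96481848 = -9.71108741 / 24.96481848 = -0.389
So phi_hat = [0.4610, -0.3890].
Therefore phi_hat_1 = 0.4610.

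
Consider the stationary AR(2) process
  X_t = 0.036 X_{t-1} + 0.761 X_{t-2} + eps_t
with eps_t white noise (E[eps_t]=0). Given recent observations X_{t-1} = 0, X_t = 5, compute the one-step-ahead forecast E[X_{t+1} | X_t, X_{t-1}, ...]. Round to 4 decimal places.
E[X_{t+1} \mid \mathcal F_t] = 0.1800

For an AR(p) model X_t = c + sum_i phi_i X_{t-i} + eps_t, the
one-step-ahead conditional mean is
  E[X_{t+1} | X_t, ...] = c + sum_i phi_i X_{t+1-i}.
Substitute known values:
  E[X_{t+1} | ...] = (0.036) * (5) + (0.761) * (0)
                   = 0.1800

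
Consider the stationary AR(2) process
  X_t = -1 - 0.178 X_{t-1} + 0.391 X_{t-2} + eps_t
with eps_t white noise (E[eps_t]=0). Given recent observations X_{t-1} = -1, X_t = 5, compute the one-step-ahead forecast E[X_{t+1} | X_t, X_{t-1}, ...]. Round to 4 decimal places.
E[X_{t+1} \mid \mathcal F_t] = -2.2810

For an AR(p) model X_t = c + sum_i phi_i X_{t-i} + eps_t, the
one-step-ahead conditional mean is
  E[X_{t+1} | X_t, ...] = c + sum_i phi_i X_{t+1-i}.
Substitute known values:
  E[X_{t+1} | ...] = -1 + (-0.178) * (5) + (0.391) * (-1)
                   = -2.2810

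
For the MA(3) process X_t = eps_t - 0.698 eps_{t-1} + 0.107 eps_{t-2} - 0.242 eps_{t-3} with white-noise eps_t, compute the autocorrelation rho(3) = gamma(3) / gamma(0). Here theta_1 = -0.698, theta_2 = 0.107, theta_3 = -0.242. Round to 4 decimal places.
\rho(3) = -0.1554

For an MA(q) process with theta_0 = 1, the autocovariance is
  gamma(k) = sigma^2 * sum_{i=0..q-k} theta_i * theta_{i+k},
and rho(k) = gamma(k) / gamma(0). Sigma^2 cancels.
  numerator   = (1)*(-0.242) = -0.242.
  denominator = (1)^2 + (-0.698)^2 + (0.107)^2 + (-0.242)^2 = 1.557217.
  rho(3) = -0.242 / 1.557217 = -0.1554.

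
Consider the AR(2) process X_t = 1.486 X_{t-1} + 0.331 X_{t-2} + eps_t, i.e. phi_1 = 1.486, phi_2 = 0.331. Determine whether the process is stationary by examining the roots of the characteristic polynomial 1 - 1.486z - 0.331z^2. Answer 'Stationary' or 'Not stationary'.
\text{Not stationary}

The AR(p) characteristic polynomial is P(z) = 1 - 1.486z - 0.331z^2.
Stationarity requires all roots to lie outside the unit circle, i.e. |z| > 1 for every root.
Set 1 + (-1.486) z + (-0.331) z^2 = 0, i.e. a z^2 + b z + c = 0 with a = -0.331, b = -1.486, c = 1.
Discriminant D = b^2 - 4ac = (-1.486)^2 - 4*(-0.331)*1 = 2.208196 - (-1.324) = 3.532196.
D >= 0, so the roots are real: z = (-b +/- sqrt(D)) / (2a) = (1.486 +/- 1.879414) / (-0.662).
  z_1 = (1.486 + 1.879414) / (-0.662) = -5.0837,   |z_1| = 5.0837.
  z_2 = (1.486 - 1.879414) / (-0.662) = 0.5943,   |z_2| = 0.5943.
Moduli of all roots: 5.0837, 0.5943.
All moduli strictly greater than 1? No.
Verdict: Not stationary.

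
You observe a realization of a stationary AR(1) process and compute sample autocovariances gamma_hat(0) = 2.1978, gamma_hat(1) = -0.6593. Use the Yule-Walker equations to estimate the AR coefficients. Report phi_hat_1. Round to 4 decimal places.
\hat\phi_{1} = -0.3000

The Yule-Walker equations for an AR(p) process read, in matrix form,
  Gamma_p phi = r_p,   with   (Gamma_p)_{ij} = gamma(|i - j|),
                       (r_p)_i = gamma(i),   i,j = 1..p.
Substitute the sample gammas (Toeplitz matrix and right-hand side of size 1):
  Gamma_p = [[2.1978]]
  r_p     = [-0.6593]
With p = 1 this is the single equation gamma(0) phi_1 = gamma(1):
  phi_hat_1 = gamma(1) / gamma(0) = -0.6593 / 2.1978 = -0.3000.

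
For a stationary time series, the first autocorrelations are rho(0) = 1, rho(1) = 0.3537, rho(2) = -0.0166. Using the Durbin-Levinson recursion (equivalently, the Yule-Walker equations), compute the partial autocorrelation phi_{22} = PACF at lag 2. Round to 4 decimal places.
\phi_{22} = -0.1620

The PACF at lag k is phi_{kk}, the last component of the solution
to the Yule-Walker system G_k phi = r_k where
  (G_k)_{ij} = rho(|i - j|), (r_k)_i = rho(i), i,j = 1..k.
Equivalently, Durbin-Levinson gives phi_{kk} iteratively:
  phi_{11} = rho(1)
  phi_{kk} = [rho(k) - sum_{j=1..k-1} phi_{k-1,j} rho(k-j)]
            / [1 - sum_{j=1..k-1} phi_{k-1,j} rho(j)],
  phi_{k,j} = phi_{k-1,j} - phi_{kk} phi_{k-1,k-j},  j = 1..k-1.
Step k = 1:
  phi_11 = rho(1) = 0.3537.
Step k = 2:
  phi_22 = [rho(2) - phi_11 rho(1)] / [1 - phi_11 rho(1)] = [-0.0166 - (0.3537)(0.3537)] / [1 - (0.3537)(0.3537)]
         = -0.14170369 / 0.87489631 = -0.162.
Therefore phi_{22} = -0.1620.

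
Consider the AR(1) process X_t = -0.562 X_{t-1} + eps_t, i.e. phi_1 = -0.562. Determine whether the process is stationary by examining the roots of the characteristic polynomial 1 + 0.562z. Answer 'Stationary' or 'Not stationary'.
\text{Stationary}

The AR(p) characteristic polynomial is P(z) = 1 + 0.562z.
Stationarity requires all roots to lie outside the unit circle, i.e. |z| > 1 for every root.
This is linear in z: 1 + (0.562) z = 0  =>  z = -1/(0.562) = -1.779359,  |z| = 1.779359.
Moduli of all roots: 1.7794.
All moduli strictly greater than 1? Yes.
Verdict: Stationary.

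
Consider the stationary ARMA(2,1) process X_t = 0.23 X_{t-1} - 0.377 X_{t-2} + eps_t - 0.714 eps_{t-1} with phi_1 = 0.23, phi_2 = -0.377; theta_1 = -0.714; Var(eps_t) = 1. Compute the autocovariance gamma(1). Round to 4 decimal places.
\gamma(1) = -0.2639

Multiply the model equation by X_{t-k} and take expectations. With theta_0 = psi_0 = 1 and psi_j the MA(infinity) weights, this gives
  gamma(k) - sum_i phi_i gamma(k-i) = c_k,
  c_k = sigma^2 * sum_{j=k..q} theta_j psi_{j-k}   (c_k = 0 for k > q),
using gamma(-m) = gamma(m).
psi-weights needed (psi_j = theta_j + sum_i phi_i psi_{j-i}):
  psi_1 = theta_1 + phi_1 = -0.714 + (0.23) = -0.484
Right-hand sides:
  c_0 = sigma^2 (1 + theta_1 psi_1) = 1 * (1 + (-0.714)(-0.484)) = 1 * 1.345576 = 1.345576
  c_1 = sigma^2 theta_1 = 1 * (-0.714) = -0.714
  c_2 = 0
Equations for k = 0, 1, 2 (AR order 2, c_2 = 0):
  (E0) gamma(0) = phi_1 gamma(1) + phi_2 gamma(2) + c_0
  (E1) gamma(1) = phi_1 gamma(0) + phi_2 gamma(1) + c_1
  (E2) gamma(2) = phi_1 gamma(1) + phi_2 gamma(0)
From (E1): gamma(1) = A gamma(0) + B with
  A = phi_1 / (1 - phi_2) = 0.23 / 1.377 = 0.16703,   B = c_1 / (1 - phi_2) = -0.714 / 1.377 = -0.518519.
Insert (E2) into (E0): gamma(0) (1 - phi_2^2) = phi_1 (1 + phi_2) gamma(1) + c_0.
  phi_1 (1 + phi_2) = (0.23)(0.623) = 0.14329,   1 - phi_2^2 = 0.857871.
Replace gamma(1) by A gamma(0) + B and collect gamma(0):
  gamma(0) [0.857871 - (0.14329)(0.16703)] = (0.14329)(-0.518519) + 1.345576
  gamma(0) * 0.833937 = 1.271277
  gamma(0) = 1.271277 / 0.833937 = 1.524428.
  gamma(1) = A gamma(0) + B = (0.16703)(1.524428) + (-0.518519) = -0.263894.
Therefore gamma(1) = -0.2639 (to 4 decimal places).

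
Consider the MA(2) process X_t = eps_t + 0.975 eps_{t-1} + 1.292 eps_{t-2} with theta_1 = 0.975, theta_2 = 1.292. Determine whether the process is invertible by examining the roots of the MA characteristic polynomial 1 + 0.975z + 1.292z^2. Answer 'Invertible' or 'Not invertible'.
\text{Not invertible}

The MA(q) characteristic polynomial is P(z) = 1 + 0.975z + 1.292z^2.
Invertibility requires all roots to lie outside the unit circle, i.e. |z| > 1 for every root.
Set 1 + (0.975) z + (1.292) z^2 = 0, i.e. a z^2 + b z + c = 0 with a = 1.292, b = 0.975, c = 1.
Discriminant D = b^2 - 4ac = (0.975)^2 - 4*(1.292)*1 = 0.950625 - (5.168) = -4.217375.
D < 0, so the roots are the complex-conjugate pair z = (-b +/- i sqrt(-D)) / (2a) = -0.3773 +/- 0.7947i.
For a conjugate pair |z|^2 = z * conj(z) = (product of roots) = c/a = 1/(1.292) = 0.773994, so |z| = sqrt(0.773994) = 0.8798 for both roots.
Moduli of all roots: 0.8798, 0.8798.
All moduli strictly greater than 1? No.
Verdict: Not invertible.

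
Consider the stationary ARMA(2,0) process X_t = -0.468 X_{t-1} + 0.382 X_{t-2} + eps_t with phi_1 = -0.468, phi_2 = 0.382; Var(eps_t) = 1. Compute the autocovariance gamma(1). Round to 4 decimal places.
\gamma(1) = -2.0788

Multiply the model equation by X_{t-k} and take expectations. With theta_0 = psi_0 = 1 and psi_j the MA(infinity) weights, this gives
  gamma(k) - sum_i phi_i gamma(k-i) = c_k,
  c_k = sigma^2 * sum_{j=k..q} theta_j psi_{j-k}   (c_k = 0 for k > q),
using gamma(-m) = gamma(m).
Pure AR (q = 0): c_0 = sigma^2 = 1, c_k = 0 for k >= 1.
Equations for k = 0, 1, 2 (AR order 2, c_2 = 0):
  (E0) gamma(0) = phi_1 gamma(1) + phi_2 gamma(2) + c_0
  (E1) gamma(1) = phi_1 gamma(0) + phi_2 gamma(1) + c_1
  (E2) gamma(2) = phi_1 gamma(1) + phi_2 gamma(0)
From (E1): gamma(1) = A gamma(0) + B with
  A = phi_1 / (1 - phi_2) = -0.468 / 0.618 = -0.757282,   B = c_1 / (1 - phi_2) = 0 / 0.618 = 0.
Insert (E2) into (E0): gamma(0) (1 - phi_2^2) = phi_1 (1 + phi_2) gamma(1) + c_0.
  phi_1 (1 + phi_2) = (-0.468)(1.382) = -0.646776,   1 - phi_2^2 = 0.854076.
Replace gamma(1) by A gamma(0) + B and collect gamma(0):
  gamma(0) [0.854076 - (-0.646776)(-0.757282)] = c_0 = 1
  gamma(0) * 0.364284 = 1
  gamma(0) = 1 / 0.364284 = 2.745107.
  gamma(1) = A gamma(0) = (-0.757282)(2.745107) = -2.078819.
Therefore gamma(1) = -2.0788 (to 4 decimal places).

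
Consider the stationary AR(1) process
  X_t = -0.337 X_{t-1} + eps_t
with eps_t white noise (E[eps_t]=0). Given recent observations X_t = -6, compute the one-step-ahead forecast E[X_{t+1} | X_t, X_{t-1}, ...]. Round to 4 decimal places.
E[X_{t+1} \mid \mathcal F_t] = 2.0220

For an AR(p) model X_t = c + sum_i phi_i X_{t-i} + eps_t, the
one-step-ahead conditional mean is
  E[X_{t+1} | X_t, ...] = c + sum_i phi_i X_{t+1-i}.
Substitute known values:
  E[X_{t+1} | ...] = (-0.337) * (-6)
                   = 2.0220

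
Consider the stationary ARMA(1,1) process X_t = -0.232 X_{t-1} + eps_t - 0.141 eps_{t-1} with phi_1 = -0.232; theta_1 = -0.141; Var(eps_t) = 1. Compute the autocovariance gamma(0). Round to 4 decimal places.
\gamma(0) = 1.1470

Multiply the model equation by X_{t-k} and take expectations. With theta_0 = psi_0 = 1 and psi_j the MA(infinity) weights, this gives
  gamma(k) - sum_i phi_i gamma(k-i) = c_k,
  c_k = sigma^2 * sum_{j=k..q} theta_j psi_{j-k}   (c_k = 0 for k > q),
using gamma(-m) = gamma(m).
psi-weights needed (psi_j = theta_j + sum_i phi_i psi_{j-i}):
  psi_1 = theta_1 + phi_1 = -0.141 + (-0.232) = -0.373
Right-hand sides:
  c_0 = sigma^2 (1 + theta_1 psi_1) = 1 * (1 + (-0.141)(-0.373)) = 1 * 1.052593 = 1.052593
  c_1 = sigma^2 theta_1 = 1 * (-0.141) = -0.141
  c_2 = 0
Equations for k = 0 and k = 1 (AR order 1):
  gamma(0) = phi_1 gamma(1) + c_0
  gamma(1) = phi_1 gamma(0) + c_1
Substituting the second into the first: gamma(0) (1 - phi_1^2) = c_0 + phi_1 c_1, so
  gamma(0) = (c_0 + phi_1 c_1) / (1 - phi_1^2) = (1.052593 + (-0.232)(-0.141)) / (1 - (-0.232)^2) = 1.085305 / 0.946176 = 1.147043.
Therefore gamma(0) = 1.1470 (to 4 decimal places).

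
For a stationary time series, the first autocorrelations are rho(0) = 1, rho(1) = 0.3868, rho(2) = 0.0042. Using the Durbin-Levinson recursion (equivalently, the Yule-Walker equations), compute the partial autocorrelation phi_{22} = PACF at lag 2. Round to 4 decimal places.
\phi_{22} = -0.1710

The PACF at lag k is phi_{kk}, the last component of the solution
to the Yule-Walker system G_k phi = r_k where
  (G_k)_{ij} = rho(|i - j|), (r_k)_i = rho(i), i,j = 1..k.
Equivalently, Durbin-Levinson gives phi_{kk} iteratively:
  phi_{11} = rho(1)
  phi_{kk} = [rho(k) - sum_{j=1..k-1} phi_{k-1,j} rho(k-j)]
            / [1 - sum_{j=1..k-1} phi_{k-1,j} rho(j)],
  phi_{k,j} = phi_{k-1,j} - phi_{kk} phi_{k-1,k-j},  j = 1..k-1.
Step k = 1:
  phi_11 = rho(1) = 0.3868.
Step k = 2:
  phi_22 = [rho(2) - phi_11 rho(1)] / [1 - phi_11 rho(1)] = [0.0042 - (0.3868)(0.3868)] / [1 - (0.3868)(0.3868)]
         = -0.14541424 / 0.85038576 = -0.171.
Therefore phi_{22} = -0.1710.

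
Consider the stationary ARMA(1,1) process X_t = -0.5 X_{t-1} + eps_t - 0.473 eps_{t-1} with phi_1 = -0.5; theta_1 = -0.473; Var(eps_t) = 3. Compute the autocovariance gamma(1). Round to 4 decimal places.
\gamma(1) = -4.8125

Multiply the model equation by X_{t-k} and take expectations. With theta_0 = psi_0 = 1 and psi_j the MA(infinity) weights, this gives
  gamma(k) - sum_i phi_i gamma(k-i) = c_k,
  c_k = sigma^2 * sum_{j=k..q} theta_j psi_{j-k}   (c_k = 0 for k > q),
using gamma(-m) = gamma(m).
psi-weights needed (psi_j = theta_j + sum_i phi_i psi_{j-i}):
  psi_1 = theta_1 + phi_1 = -0.473 + (-0.5) = -0.973
Right-hand sides:
  c_0 = sigma^2 (1 + theta_1 psi_1) = 3 * (1 + (-0.473)(-0.973)) = 3 * 1.460229 = 4.380687
  c_1 = sigma^2 theta_1 = 3 * (-0.473) = -1.419
  c_2 = 0
Equations for k = 0 and k = 1 (AR order 1):
  gamma(0) = phi_1 gamma(1) + c_0
  gamma(1) = phi_1 gamma(0) + c_1
Substituting the second into the first: gamma(0) (1 - phi_1^2) = c_0 + phi_1 c_1, so
  gamma(0) = (c_0 + phi_1 c_1) / (1 - phi_1^2) = (4.380687 + (-0.5)(-1.419)) / (1 - (-0.5)^2) = 5.090187 / 0.75 = 6.786916.
  gamma(1) = phi_1 gamma(0) + c_1 = (-0.5)(6.786916) + (-1.419) = -4.812458.
Therefore gamma(1) = -4.8125 (to 4 decimal places).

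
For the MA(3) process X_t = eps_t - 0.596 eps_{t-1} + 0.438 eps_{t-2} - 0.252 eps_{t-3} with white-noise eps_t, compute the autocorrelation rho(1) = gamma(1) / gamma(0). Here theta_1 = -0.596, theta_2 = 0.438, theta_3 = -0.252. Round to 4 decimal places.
\rho(1) = -0.6007

For an MA(q) process with theta_0 = 1, the autocovariance is
  gamma(k) = sigma^2 * sum_{i=0..q-k} theta_i * theta_{i+k},
and rho(k) = gamma(k) / gamma(0). Sigma^2 cancels.
  numerator   = (1)*(-0.596) + (-0.596)*(0.438) + (0.438)*(-0.252) = -0.967424.
  denominator = (1)^2 + (-0.596)^2 + (0.438)^2 + (-0.252)^2 = 1.610564.
  rho(1) = -0.967424 / 1.610564 = -0.6007.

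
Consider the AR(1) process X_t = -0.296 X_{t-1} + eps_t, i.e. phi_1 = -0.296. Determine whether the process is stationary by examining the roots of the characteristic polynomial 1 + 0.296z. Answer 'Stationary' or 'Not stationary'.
\text{Stationary}

The AR(p) characteristic polynomial is P(z) = 1 + 0.296z.
Stationarity requires all roots to lie outside the unit circle, i.e. |z| > 1 for every root.
This is linear in z: 1 + (0.296) z = 0  =>  z = -1/(0.296) = -3.378378,  |z| = 3.378378.
Moduli of all roots: 3.3784.
All moduli strictly greater than 1? Yes.
Verdict: Stationary.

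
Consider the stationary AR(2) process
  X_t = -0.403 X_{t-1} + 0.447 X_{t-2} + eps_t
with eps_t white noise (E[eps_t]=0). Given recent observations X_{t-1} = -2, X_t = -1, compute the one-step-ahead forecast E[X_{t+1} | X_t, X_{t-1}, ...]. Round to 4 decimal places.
E[X_{t+1} \mid \mathcal F_t] = -0.4910

For an AR(p) model X_t = c + sum_i phi_i X_{t-i} + eps_t, the
one-step-ahead conditional mean is
  E[X_{t+1} | X_t, ...] = c + sum_i phi_i X_{t+1-i}.
Substitute known values:
  E[X_{t+1} | ...] = (-0.403) * (-1) + (0.447) * (-2)
                   = -0.4910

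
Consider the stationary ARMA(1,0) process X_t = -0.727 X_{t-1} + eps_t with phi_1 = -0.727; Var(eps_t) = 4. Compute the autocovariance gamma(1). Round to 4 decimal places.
\gamma(1) = -6.1679

Multiply the model equation by X_{t-k} and take expectations. With theta_0 = psi_0 = 1 and psi_j the MA(infinity) weights, this gives
  gamma(k) - sum_i phi_i gamma(k-i) = c_k,
  c_k = sigma^2 * sum_{j=k..q} theta_j psi_{j-k}   (c_k = 0 for k > q),
using gamma(-m) = gamma(m).
Pure AR (q = 0): c_0 = sigma^2 = 4, c_k = 0 for k >= 1.
Equations for k = 0 and k = 1 (AR order 1):
  gamma(0) = phi_1 gamma(1) + c_0
  gamma(1) = phi_1 gamma(0) + c_1
Substituting the second into the first: gamma(0) (1 - phi_1^2) = c_0 + phi_1 c_1, so
  gamma(0) = c_0 / (1 - phi_1^2) = 4 / (1 - (-0.727)^2) = 4 / 0.471471 = 8.484085.
  gamma(1) = phi_1 gamma(0) = (-0.727)(8.484085) = -6.16793.
Therefore gamma(1) = -6.1679 (to 4 decimal places).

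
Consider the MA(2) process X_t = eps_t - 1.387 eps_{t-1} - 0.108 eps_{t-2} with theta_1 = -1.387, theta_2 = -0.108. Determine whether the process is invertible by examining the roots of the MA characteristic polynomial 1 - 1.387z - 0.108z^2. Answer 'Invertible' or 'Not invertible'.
\text{Not invertible}

The MA(q) characteristic polynomial is P(z) = 1 - 1.387z - 0.108z^2.
Invertibility requires all roots to lie outside the unit circle, i.e. |z| > 1 for every root.
Set 1 + (-1.387) z + (-0.108) z^2 = 0, i.e. a z^2 + b z + c = 0 with a = -0.108, b = -1.387, c = 1.
Discriminant D = b^2 - 4ac = (-1.387)^2 - 4*(-0.108)*1 = 1.923769 - (-0.432) = 2.355769.
D >= 0, so the roots are real: z = (-b +/- sqrt(D)) / (2a) = (1.387 +/- 1.534851) / (-0.216).
  z_1 = (1.387 + 1.534851) / (-0.216) = -13.5271,   |z_1| = 13.5271.
  z_2 = (1.387 - 1.534851) / (-0.216) = 0.6845,   |z_2| = 0.6845.
Moduli of all roots: 13.5271, 0.6845.
All moduli strictly greater than 1? No.
Verdict: Not invertible.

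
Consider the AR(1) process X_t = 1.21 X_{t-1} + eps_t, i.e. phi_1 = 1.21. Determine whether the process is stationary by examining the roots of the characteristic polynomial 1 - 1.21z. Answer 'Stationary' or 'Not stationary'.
\text{Not stationary}

The AR(p) characteristic polynomial is P(z) = 1 - 1.21z.
Stationarity requires all roots to lie outside the unit circle, i.e. |z| > 1 for every root.
This is linear in z: 1 + (-1.21) z = 0  =>  z = -1/(-1.21) = 0.826446,  |z| = 0.826446.
Moduli of all roots: 0.8264.
All moduli strictly greater than 1? No.
Verdict: Not stationary.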